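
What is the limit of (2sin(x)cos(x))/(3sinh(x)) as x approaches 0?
Both numerator and denominator → 0 as x → 0; this is a 0/0 indeterminate form.
Expand each to leading order near x = 0: numerator ~ 2·x, denominator ~ 3·x.
The limit of the ratio is 2/3.

Final answer: 2/3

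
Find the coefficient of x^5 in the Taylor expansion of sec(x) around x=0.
Expand to order 5: sec(x) = 5·x^4/24 + x^2/2 + 1 + O(x^6).
The coefficient of x^5 is 0.

Final answer: 0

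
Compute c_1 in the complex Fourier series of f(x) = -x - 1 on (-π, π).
Compute the real Fourier coefficients first: a_1 = 0, b_1 = -2.
Then c_1 = (a_1 − i·b_1)/2 = i.

Final answer: i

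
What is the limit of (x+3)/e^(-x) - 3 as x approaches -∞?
The quotient is an ∞/∞ indeterminate form as x → -∞.
Compare growth rates of the dominant terms (exponentials ≫ polynomials ≫ logarithms), or apply L'Hôpital's rule; the quotient → 0.
Adding the constant: 0 - 3 = -3. Limit = -3.

Final answer: -3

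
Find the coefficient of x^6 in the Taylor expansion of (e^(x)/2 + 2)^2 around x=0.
Expand to order 6: (e^(x)/2 + 2)^2 = x^6/40 + x^5/12 + x^4/4 + 2·x^3/3 + 3·x^2/2 + 5·x/2 + 25/4 + O(x^7).
The coefficient of x^6 is 1/40.

Final answer: 1/40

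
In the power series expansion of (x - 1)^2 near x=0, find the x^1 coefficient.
Expand to order 1: (x - 1)^2 = 1 - 2·x + O(x^2).
The coefficient of x^1 is -2.

Final answer: -2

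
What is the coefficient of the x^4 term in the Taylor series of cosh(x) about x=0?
Expand to order 4: cosh(x) = x^4/24 + x^2/2 + 1 + O(x^5).
The coefficient of x^4 is 1/24.

Final answer: 1/24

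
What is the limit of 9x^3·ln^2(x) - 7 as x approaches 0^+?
The product is a 0·∞ indeterminate form at x → 0⁺.
Rewrite the product as 9·ln^2(x) / x^(-3) and apply L'Hôpital, or use the standard hierarchy x^(-3) ≫ |ln x|^2 as x → 0⁺.
The indeterminate product → 0, so the limit = -7.

Final answer: -7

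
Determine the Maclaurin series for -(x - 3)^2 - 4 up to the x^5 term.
-x^2 + 6·x - 13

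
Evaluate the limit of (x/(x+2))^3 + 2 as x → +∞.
As x → +∞: x/(x+2) = 1/(1 + 2/x) → 1, and the 3rd power of a limit-1 base also → 1; with the additive constant, 1 + 2 = 3.
Limit = 3.

Final answer: 3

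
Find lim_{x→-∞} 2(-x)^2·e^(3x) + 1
The product is a 0·∞ indeterminate form at x → -∞.
Rewrite the product as 2(-x)^2 / e^(-3x) (an ∞/∞ form) and apply L'Hôpital, or use the standard hierarchy e^(3|x|) ≫ |(-x)^2| as x → -∞.
The indeterminate product → 0, so the limit = 1.

Final answer: 1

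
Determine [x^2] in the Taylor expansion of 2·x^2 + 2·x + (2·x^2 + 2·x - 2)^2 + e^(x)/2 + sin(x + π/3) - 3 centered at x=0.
Expand to order 2: 2·x^2 + 2·x + (2·x^2 + 2·x - 2)^2 + e^(x)/2 + sin(x + π/3) - 3 = x^2·(-7/4 - √(3)/4) - 5·x + √(3)/2 + 3/2 + O(x^3).
The coefficient of x^2 is -7/4 - √(3)/4.

Final answer: -7/4 - √(3)/4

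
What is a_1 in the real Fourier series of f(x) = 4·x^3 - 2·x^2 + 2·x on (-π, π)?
a_1 = (1/π) ∫_{-π}^{π} f(x)·cos(1x) dx.
Evaluate the integral (use parity and integration by parts as needed): a_1 = 8.

Final answer: 8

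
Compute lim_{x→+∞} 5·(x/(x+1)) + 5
Evaluate the dominant behaviour as x → +∞; each term tends to a finite value or vanishes.
Limit = 10.

Final answer: 10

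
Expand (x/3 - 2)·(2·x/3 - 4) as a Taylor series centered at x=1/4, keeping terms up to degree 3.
529/72 - 23·(x - 1/4)/9 + 2·(x - 1/4)^2/9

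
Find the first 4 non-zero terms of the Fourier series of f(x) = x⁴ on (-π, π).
(48 - 8·π^2)·cos(x) + (-3 + 2·π^2)·cos(2·x) + (16/27 - 8·π^2/9)·cos(3·x) + π^4/5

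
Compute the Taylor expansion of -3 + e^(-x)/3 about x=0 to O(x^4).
-x^3/18 + x^2/6 - x/3 - 8/3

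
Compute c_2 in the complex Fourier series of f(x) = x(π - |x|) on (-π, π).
Compute the real Fourier coefficients first: a_2 = 0, b_2 = 0.
Then c_2 = (a_2 − i·b_2)/2 = 0.

Final answer: 0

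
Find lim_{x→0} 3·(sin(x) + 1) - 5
Direct substitution at x = 0 gives -2.

Final answer: -2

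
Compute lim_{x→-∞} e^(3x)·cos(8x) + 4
Evaluate the dominant behaviour as x → -∞; each term tends to a finite value or vanishes.
Limit = 4.

Final answer: 4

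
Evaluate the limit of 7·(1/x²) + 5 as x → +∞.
Evaluate the dominant behaviour as x → +∞; each term tends to a finite value or vanishes.
Limit = 5.

Final answer: 5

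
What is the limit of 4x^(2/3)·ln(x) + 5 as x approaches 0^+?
The product is a 0·∞ indeterminate form at x → 0⁺.
Rewrite the product as 4·ln(x) / x^(-2/3) and apply L'Hôpital, or use the standard hierarchy x^(-2/3) ≫ |ln x| as x → 0⁺.
The indeterminate product → 0, so the limit = 5.

Final answer: 5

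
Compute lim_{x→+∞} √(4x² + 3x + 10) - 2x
As x → +∞: multiply by the conjugate to get (3x+10)/(√(4x²+3x+10)+2x); the denominator ~ 4x, so the limit is 3/4.
Limit = 3/4.

Final answer: 3/4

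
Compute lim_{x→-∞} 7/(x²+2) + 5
Evaluate the dominant behaviour as x → -∞; each term tends to a finite value or vanishes.
Limit = 5.

Final answer: 5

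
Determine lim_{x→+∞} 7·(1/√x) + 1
Evaluate the dominant behaviour as x → +∞; each term tends to a finite value or vanishes.
Limit = 1.

Final answer: 1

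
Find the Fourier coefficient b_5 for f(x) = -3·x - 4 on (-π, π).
b_5 = (1/π) ∫_{-π}^{π} f(x)·sin(5x) dx.
Evaluate the integral (use parity and integration by parts as needed): b_5 = -6/5.

Final answer: -6/5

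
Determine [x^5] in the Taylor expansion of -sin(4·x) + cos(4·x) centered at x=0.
Expand to order 5: -sin(4·x) + cos(4·x) = -128·x^5/15 + 32·x^4/3 + 32·x^3/3 - 8·x^2 - 4·x + 1 + O(x^6).
The coefficient of x^5 is -128/15.

Final answer: -128/15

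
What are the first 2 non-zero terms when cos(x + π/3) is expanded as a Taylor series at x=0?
-√(3)·x/2 + 1/2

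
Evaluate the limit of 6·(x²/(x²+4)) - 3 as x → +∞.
Evaluate the dominant behaviour as x → +∞; each term tends to a finite value or vanishes.
Limit = 3.

Final answer: 3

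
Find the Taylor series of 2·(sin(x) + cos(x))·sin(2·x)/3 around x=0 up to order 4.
-10·x^4/9 - 14·x^3/9 + 4·x^2/3 + 4·x/3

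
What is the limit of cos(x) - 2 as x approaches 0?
Direct substitution at x = 0 gives -1.

Final answer: -1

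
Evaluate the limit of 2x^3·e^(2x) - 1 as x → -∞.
The product is a 0·∞ indeterminate form at x → -∞.
Rewrite the product as 2x^3 / e^(-2x) (an ∞/∞ form) and apply L'Hôpital, or use the standard hierarchy e^(2|x|) ≫ |x^3| as x → -∞.
The indeterminate product → 0, so the limit = -1.

Final answer: -1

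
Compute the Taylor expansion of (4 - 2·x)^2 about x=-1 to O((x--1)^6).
36 - 24·(x + 1) + 4·(x + 1)^2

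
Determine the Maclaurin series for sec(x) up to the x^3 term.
x^2/2 + 1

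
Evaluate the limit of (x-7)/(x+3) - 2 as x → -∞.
Evaluate the dominant behaviour as x → -∞; each term tends to a finite value or vanishes.
Limit = -1.

Final answer: -1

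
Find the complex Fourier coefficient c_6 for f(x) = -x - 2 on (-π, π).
Compute the real Fourier coefficients first: a_6 = 0, b_6 = 1/3.
Then c_6 = (a_6 − i·b_6)/2 = -i/6.

Final answer: -i/6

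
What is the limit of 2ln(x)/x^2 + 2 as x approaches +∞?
The quotient is an ∞/∞ indeterminate form as x → +∞.
The polynomial denominator x^2 dominates the logarithmic numerator (any positive power of x ≫ ln(x) as x → ∞), so the quotient → 0.
Adding the constant: 0 + 2 = 2. Limit = 2.

Final answer: 2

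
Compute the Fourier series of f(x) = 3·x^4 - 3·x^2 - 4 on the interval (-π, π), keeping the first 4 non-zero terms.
(156 - 24·π^2)·cos(x) + (-12 + 6·π^2)·cos(2·x) + (28/9 - 8·π^2/3)·cos(3·x) - π^2 - 4 + 3·π^4/5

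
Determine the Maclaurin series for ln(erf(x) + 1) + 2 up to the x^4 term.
x^4·(-12 + 4·π)/(3·π^2) + x^3·(8 - 2·π)/(3·π^(3/2)) - 2·x^2/π + 2·x/√(π) + 2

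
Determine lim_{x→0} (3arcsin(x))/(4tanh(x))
Both numerator and denominator → 0 as x → 0; this is a 0/0 indeterminate form.
Expand each to leading order near x = 0: numerator ~ 3·x, denominator ~ 4·x.
The limit of the ratio is 3/4.

Final answer: 3/4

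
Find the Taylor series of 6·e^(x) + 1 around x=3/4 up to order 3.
1 + 6·e^(3/4) + 6·e^(3/4)·(x - 3/4) + 3·e^(3/4)·(x - 3/4)^2 + e^(3/4)·(x - 3/4)^3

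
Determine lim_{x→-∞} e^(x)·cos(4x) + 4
Evaluate the dominant behaviour as x → -∞; each term tends to a finite value or vanishes.
Limit = 4.

Final answer: 4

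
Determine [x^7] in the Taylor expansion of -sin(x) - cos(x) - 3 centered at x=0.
Expand to order 7: -sin(x) - cos(x) - 3 = x^7/5040 + x^6/720 - x^5/120 - x^4/24 + x^3/6 + x^2/2 - x - 4 + O(x^8).
The coefficient of x^7 is 1/5040.

Final answer: 1/5040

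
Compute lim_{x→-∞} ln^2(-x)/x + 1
The quotient is an ∞/∞ indeterminate form as x → -∞.
Compare growth rates of the dominant terms (exponentials ≫ polynomials ≫ logarithms), or apply L'Hôpital's rule; the quotient → 0.
Adding the constant: 0 + 1 = 1. Limit = 1.

Final answer: 1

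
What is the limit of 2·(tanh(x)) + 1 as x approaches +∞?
Evaluate the dominant behaviour as x → +∞; each term tends to a finite value or vanishes.
Limit = 3.

Final answer: 3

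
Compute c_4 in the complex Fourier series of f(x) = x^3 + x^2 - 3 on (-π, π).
Compute the real Fourier coefficients first: a_4 = 1/4, b_4 = 3/16 - π^2/2.
Then c_4 = (a_4 − i·b_4)/2 = 1/8 - 3·i/32 + i·π^2/4.

Final answer: 1/8 - 3·i/32 + i·π^2/4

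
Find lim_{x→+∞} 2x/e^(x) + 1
The quotient is an ∞/∞ indeterminate form as x → +∞.
The exponential denominator e^(x) dominates the polynomial numerator (e^x ≫ x as x → ∞), so the quotient → 0.
Adding the constant: 0 + 1 = 1. Limit = 1.

Final answer: 1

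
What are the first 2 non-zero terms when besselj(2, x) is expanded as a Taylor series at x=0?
-x^4/96 + x^2/8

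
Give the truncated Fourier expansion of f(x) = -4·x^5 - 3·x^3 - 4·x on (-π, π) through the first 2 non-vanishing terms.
(-932 - 8·π^4 + 154·π^2)·sin(x) + (-17·π^2 + 59/2 + 4·π^4)·sin(2·x)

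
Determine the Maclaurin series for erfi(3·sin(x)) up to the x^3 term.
17·x^3/√(π) + 6·x/√(π)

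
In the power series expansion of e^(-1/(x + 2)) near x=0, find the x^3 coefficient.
Expand to order 3: e^(-1/(x + 2)) = 13·x^3·e^(-1/2)/384 - 3·x^2·e^(-1/2)/32 + x·e^(-1/2)/4 + e^(-1/2) + O(x^4).
The coefficient of x^3 is 13·e^(-1/2)/384.

Final answer: 13·e^(-1/2)/384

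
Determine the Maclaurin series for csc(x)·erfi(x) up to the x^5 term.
7·x^4/(20·√(π)) + x^2/√(π) + 2/√(π)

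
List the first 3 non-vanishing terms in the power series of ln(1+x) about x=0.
x^3/3 - x^2/2 + x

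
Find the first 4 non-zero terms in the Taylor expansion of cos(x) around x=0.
-x^6/720 + x^4/24 - x^2/2 + 1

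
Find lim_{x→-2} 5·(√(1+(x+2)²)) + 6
Direct substitution at x = -2 gives 11.

Final answer: 11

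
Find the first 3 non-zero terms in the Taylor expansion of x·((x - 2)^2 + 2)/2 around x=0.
x^3/2 - 2·x^2 + 3·x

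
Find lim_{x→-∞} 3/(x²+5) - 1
Evaluate the dominant behaviour as x → -∞; each term tends to a finite value or vanishes.
Limit = -1.

Final answer: -1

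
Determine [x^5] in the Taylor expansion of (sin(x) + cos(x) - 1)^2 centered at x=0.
Expand to order 5: (sin(x) + cos(x) - 1)^2 = x^5/4 - x^4/12 - x^3 + x^2 + O(x^6).
The coefficient of x^5 is 1/4.

Final answer: 1/4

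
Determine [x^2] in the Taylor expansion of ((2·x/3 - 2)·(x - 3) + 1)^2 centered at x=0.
Expand to order 2: ((2·x/3 - 2)·(x - 3) + 1)^2 = 76·x^2/3 - 56·x + 49 + O(x^3).
The coefficient of x^2 is 76/3.

Final answer: 76/3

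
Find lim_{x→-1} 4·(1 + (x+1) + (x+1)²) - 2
Direct substitution at x = -1 gives 2.

Final answer: 2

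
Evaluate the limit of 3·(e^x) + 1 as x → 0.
Direct substitution at x = 0 gives 4.

Final answer: 4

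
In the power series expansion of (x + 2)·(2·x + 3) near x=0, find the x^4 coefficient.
Expand to order 4: (x + 2)·(2·x + 3) = 2·x^2 + 7·x + 6 + O(x^5).
The coefficient of x^4 is 0.

Final answer: 0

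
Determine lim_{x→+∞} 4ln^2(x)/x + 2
The quotient is an ∞/∞ indeterminate form as x → +∞.
The polynomial denominator x dominates the logarithmic numerator (any positive power of x ≫ ln^2(x) as x → ∞), so the quotient → 0.
Adding the constant: 0 + 2 = 2. Limit = 2.

Final answer: 2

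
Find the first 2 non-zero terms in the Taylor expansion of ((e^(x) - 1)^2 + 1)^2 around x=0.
2·x^2 + 1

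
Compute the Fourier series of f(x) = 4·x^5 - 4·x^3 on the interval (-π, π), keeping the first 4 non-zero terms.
(-168·π^2 + 8·π^4 + 1008)·sin(x) + (-4·π^4 - 36 + 24·π^2)·sin(2·x) + (-232·π^2/27 + 464/81 + 8·π^4/3)·sin(3·x) + (-2·π^4 - 27/16 + 9·π^2/2)·sin(4·x)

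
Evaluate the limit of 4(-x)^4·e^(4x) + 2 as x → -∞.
The product is a 0·∞ indeterminate form at x → -∞.
Rewrite the product as 4(-x)^4 / e^(-4x) (an ∞/∞ form) and apply L'Hôpital, or use the standard hierarchy e^(4|x|) ≫ |(-x)^4| as x → -∞.
The indeterminate product → 0, so the limit = 2.

Final answer: 2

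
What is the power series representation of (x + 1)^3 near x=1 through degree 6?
8 + 12·(x - 1) + 6·(x - 1)^2 + (x - 1)^3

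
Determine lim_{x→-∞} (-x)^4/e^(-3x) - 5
The quotient is an ∞/∞ indeterminate form as x → -∞.
Compare growth rates of the dominant terms (exponentials ≫ polynomials ≫ logarithms), or apply L'Hôpital's rule; the quotient → 0.
Adding the constant: 0 - 5 = -5. Limit = -5.

Final answer: -5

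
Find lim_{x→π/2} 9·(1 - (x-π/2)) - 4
Direct substitution at x = π/2 gives 5.

Final answer: 5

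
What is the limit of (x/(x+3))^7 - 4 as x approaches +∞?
As x → +∞: x/(x+3) = 1/(1 + 3/x) → 1, and the 7th power of a limit-1 base also → 1; with the additive constant, 1 - 4 = -3.
Limit = -3.

Final answer: -3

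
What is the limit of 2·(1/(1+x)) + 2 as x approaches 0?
Direct substitution at x = 0 gives 4.

Final answer: 4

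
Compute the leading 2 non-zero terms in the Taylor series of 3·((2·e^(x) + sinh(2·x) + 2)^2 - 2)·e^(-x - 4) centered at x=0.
54·x·e^(-4) + 42·e^(-4)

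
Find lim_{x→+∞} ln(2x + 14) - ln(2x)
This is an ∞ − ∞ indeterminate form.
Combine the logarithms: ln(2x+14) − ln(2x) = ln((2x+14)/(2x)) = ln(1 + 14/(2x)) → ln(1) = 0.
Limit = 0.

Final answer: 0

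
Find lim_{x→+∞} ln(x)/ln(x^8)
This is an ∞/∞ indeterminate form as x → +∞.
Write ln(x^8) = 8·ln(x), reducing the quotient to 1/8.
Limit = 1/8.

Final answer: 1/8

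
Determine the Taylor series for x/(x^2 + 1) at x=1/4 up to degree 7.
4/17 + 240·(x - 1/4)/289 - 3008·(x - 1/4)^2/4913 - 41216·(x - 1/4)^3/83521 + 1147904·(x - 1/4)^4/1419857 + 2027520·(x - 1/4)^5/24137569 - 328450048·(x - 1/4)^6/410338673 + 2076114944·(x - 1/4)^7/6975757441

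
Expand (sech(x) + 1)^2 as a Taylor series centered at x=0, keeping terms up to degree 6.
-197·x^6/360 + 13·x^4/12 - 2·x^2 + 4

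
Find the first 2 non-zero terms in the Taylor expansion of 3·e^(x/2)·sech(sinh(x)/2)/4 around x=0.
3·x/8 + 3/4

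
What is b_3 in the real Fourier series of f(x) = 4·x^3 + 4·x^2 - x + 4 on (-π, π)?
b_3 = (1/π) ∫_{-π}^{π} f(x)·sin(3x) dx.
Evaluate the integral (use parity and integration by parts as needed): b_3 = -22/9 + 8·π^2/3.

Final answer: -22/9 + 8·π^2/3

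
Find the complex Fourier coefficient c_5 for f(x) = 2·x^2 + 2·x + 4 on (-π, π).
Compute the real Fourier coefficients first: a_5 = -8/25, b_5 = 4/5.
Then c_5 = (a_5 − i·b_5)/2 = -4/25 - 2·i/5.

Final answer: -4/25 - 2·i/5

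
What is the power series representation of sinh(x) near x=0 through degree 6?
x^5/120 + x^3/6 + x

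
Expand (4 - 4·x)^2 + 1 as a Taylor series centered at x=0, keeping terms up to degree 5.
16·x^2 - 32·x + 17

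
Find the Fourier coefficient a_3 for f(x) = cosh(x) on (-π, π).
a_3 = (1/π) ∫_{-π}^{π} f(x)·cos(3x) dx.
Evaluate the integral (use parity and integration by parts as needed): a_3 = -sinh(π)/(5·π).

Final answer: -sinh(π)/(5·π)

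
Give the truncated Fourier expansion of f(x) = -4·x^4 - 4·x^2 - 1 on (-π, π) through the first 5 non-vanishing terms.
(-176 + 32·π^2)·cos(x) + (8 - 8·π^2)·cos(2·x) + (-16/27 + 32·π^2/9)·cos(3·x) + (-2·π^2 - 1/4)·cos(4·x) - 4·π^4/5 - 4·π^2/3 - 1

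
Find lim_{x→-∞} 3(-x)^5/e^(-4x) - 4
The quotient is an ∞/∞ indeterminate form as x → -∞.
Compare growth rates of the dominant terms (exponentials ≫ polynomials ≫ logarithms), or apply L'Hôpital's rule; the quotient → 0.
Adding the constant: 0 - 4 = -4. Limit = -4.

Final answer: -4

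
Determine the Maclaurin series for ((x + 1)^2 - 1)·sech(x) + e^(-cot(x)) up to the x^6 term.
5·x^6/24 + 5·x^5/12 - x^4/2 - x^3 + x^2 + 2·x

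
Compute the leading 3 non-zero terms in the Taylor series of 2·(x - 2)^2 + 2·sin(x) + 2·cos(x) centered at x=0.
x^2 - 6·x + 10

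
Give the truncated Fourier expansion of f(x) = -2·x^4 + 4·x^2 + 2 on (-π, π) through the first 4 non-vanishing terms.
(-112 + 16·π^2)·cos(x) + (10 - 4·π^2)·cos(2·x) + (-80/27 + 16·π^2/9)·cos(3·x) - 2·π^4/5 + 2 + 4·π^2/3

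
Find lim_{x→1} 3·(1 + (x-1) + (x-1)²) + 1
Direct substitution at x = 1 gives 4.

Final answer: 4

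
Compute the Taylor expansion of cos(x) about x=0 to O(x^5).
x^4/24 - x^2/2 + 1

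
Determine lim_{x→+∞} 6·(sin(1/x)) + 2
Evaluate the dominant behaviour as x → +∞; each term tends to a finite value or vanishes.
Limit = 2.

Final answer: 2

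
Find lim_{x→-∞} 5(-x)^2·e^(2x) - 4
The product is a 0·∞ indeterminate form at x → -∞.
Rewrite the product as 5(-x)^2 / e^(-2x) (an ∞/∞ form) and apply L'Hôpital, or use the standard hierarchy e^(2|x|) ≫ |(-x)^2| as x → -∞.
The indeterminate product → 0, so the limit = -4.

Final answer: -4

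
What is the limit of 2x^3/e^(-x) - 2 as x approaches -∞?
The quotient is an ∞/∞ indeterminate form as x → -∞.
Compare growth rates of the dominant terms (exponentials ≫ polynomials ≫ logarithms), or apply L'Hôpital's rule; the quotient → 0.
Adding the constant: 0 - 2 = -2. Limit = -2.

Final answer: -2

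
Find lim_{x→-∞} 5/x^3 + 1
Evaluate the dominant behaviour as x → -∞; each term tends to a finite value or vanishes.
Limit = 1.

Final answer: 1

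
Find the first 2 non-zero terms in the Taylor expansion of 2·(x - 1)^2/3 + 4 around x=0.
14/3 - 4·x/3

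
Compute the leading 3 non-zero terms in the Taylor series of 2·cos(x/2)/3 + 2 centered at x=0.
x^4/576 - x^2/12 + 8/3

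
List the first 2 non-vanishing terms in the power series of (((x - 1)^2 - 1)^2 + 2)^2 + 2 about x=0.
16·x^2 + 6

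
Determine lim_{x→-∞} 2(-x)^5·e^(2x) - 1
The product is a 0·∞ indeterminate form at x → -∞.
Rewrite the product as 2(-x)^5 / e^(-2x) (an ∞/∞ form) and apply L'Hôpital, or use the standard hierarchy e^(2|x|) ≫ |(-x)^5| as x → -∞.
The indeterminate product → 0, so the limit = -1.

Final answer: -1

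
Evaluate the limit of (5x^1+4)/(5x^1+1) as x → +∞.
This is an ∞/∞ indeterminate form as x → +∞.
Divide numerator and denominator by x and let the lower-order terms vanish; the leading terms give 5/5 = 1.
Limit = 1.

Final answer: 1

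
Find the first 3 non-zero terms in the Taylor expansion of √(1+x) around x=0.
-x^2/8 + x/2 + 1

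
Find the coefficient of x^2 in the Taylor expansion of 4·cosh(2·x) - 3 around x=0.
Expand to order 2: 4·cosh(2·x) - 3 = 8·x^2 + 1 + O(x^3).
The coefficient of x^2 is 8.

Final answer: 8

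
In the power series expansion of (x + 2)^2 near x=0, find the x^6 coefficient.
Expand to order 6: (x + 2)^2 = x^2 + 4·x + 4 + O(x^7).
The coefficient of x^6 is 0.

Final answer: 0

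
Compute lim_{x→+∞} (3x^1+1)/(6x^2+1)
This is an ∞/∞ indeterminate form as x → +∞.
Divide numerator and denominator by x^2 and let the lower-order terms vanish; the numerator's degree 1 is below the denominator's degree 2, so the quotient → 0.
Limit = 0.

Final answer: 0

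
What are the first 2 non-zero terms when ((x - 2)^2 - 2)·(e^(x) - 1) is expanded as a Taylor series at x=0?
-3·x^2 + 2·x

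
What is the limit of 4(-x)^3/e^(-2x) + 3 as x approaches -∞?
The quotient is an ∞/∞ indeterminate form as x → -∞.
Compare growth rates of the dominant terms (exponentials ≫ polynomials ≫ logarithms), or apply L'Hôpital's rule; the quotient → 0.
Adding the constant: 0 + 3 = 3. Limit = 3.

Final answer: 3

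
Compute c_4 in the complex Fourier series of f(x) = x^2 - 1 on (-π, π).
Compute the real Fourier coefficients first: a_4 = 1/4, b_4 = 0.
Then c_4 = (a_4 − i·b_4)/2 = 1/8.

Final answer: 1/8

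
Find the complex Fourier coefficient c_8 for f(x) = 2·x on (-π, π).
Compute the real Fourier coefficients first: a_8 = 0, b_8 = -1/2.
Then c_8 = (a_8 − i·b_8)/2 = i/4.

Final answer: i/4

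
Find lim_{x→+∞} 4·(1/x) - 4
Evaluate the dominant behaviour as x → +∞; each term tends to a finite value or vanishes.
Limit = -4.

Final answer: -4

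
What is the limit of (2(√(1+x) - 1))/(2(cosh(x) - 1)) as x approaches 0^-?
Both numerator and denominator → 0 as x → 0^-; this is a 0/0 indeterminate form.
Expand each to leading order near x = 0: numerator ~ x, denominator ~ x^2.
The limit of the ratio is -∞.

Final answer: -∞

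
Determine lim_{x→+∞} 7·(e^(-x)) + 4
Evaluate the dominant behaviour as x → +∞; each term tends to a finite value or vanishes.
Limit = 4.

Final answer: 4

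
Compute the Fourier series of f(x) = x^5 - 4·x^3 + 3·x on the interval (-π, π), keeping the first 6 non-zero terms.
(-48·π^2 + 2·π^4 + 294)·sin(x) + (-π^4 - 33/2 + 9·π^2)·sin(2·x) + (-112·π^2/27 + 386/81 + 2·π^4/3)·sin(3·x) + (-π^4/2 - 159/64 + 21·π^2/8)·sin(4·x) + (-48·π^2/25 + 1038/625 + 2·π^4/5)·sin(5·x) + (-π^4/3 - 203/162 + 41·π^2/27)·sin(6·x)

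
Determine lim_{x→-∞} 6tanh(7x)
Evaluate the dominant behaviour as x → -∞; each term tends to a finite value or vanishes.
Limit = -6.

Final answer: -6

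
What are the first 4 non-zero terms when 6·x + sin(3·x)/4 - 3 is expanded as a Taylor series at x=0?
81·x^5/160 - 9·x^3/8 + 27·x/4 - 3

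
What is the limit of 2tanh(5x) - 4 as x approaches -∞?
Evaluate the dominant behaviour as x → -∞; each term tends to a finite value or vanishes.
Limit = -6.

Final answer: -6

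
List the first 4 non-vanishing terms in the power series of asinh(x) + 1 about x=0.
3·x^5/40 - x^3/6 + x + 1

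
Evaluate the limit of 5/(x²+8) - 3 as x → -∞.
Evaluate the dominant behaviour as x → -∞; each term tends to a finite value or vanishes.
Limit = -3.

Final answer: -3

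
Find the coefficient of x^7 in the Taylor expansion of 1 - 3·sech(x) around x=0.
Expand to order 7: 1 - 3·sech(x) = 61·x^6/240 - 5·x^4/8 + 3·x^2/2 - 2 + O(x^8).
The coefficient of x^7 is 0.

Final answer: 0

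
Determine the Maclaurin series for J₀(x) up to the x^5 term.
x^4/64 - x^2/4 + 1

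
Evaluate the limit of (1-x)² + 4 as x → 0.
Direct substitution at x = 0 gives 5.

Final answer: 5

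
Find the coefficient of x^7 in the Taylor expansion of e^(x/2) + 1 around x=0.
Expand to order 7: e^(x/2) + 1 = x^7/645120 + x^6/46080 + x^5/3840 + x^4/384 + x^3/48 + x^2/8 + x/2 + 2 + O(x^8).
The coefficient of x^7 is 1/645120.

Final answer: 1/645120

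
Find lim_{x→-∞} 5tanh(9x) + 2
Evaluate the dominant behaviour as x → -∞; each term tends to a finite value or vanishes.
Limit = -3.

Final answer: -3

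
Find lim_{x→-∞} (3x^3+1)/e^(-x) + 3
The quotient is an ∞/∞ indeterminate form as x → -∞.
Compare growth rates of the dominant terms (exponentials ≫ polynomials ≫ logarithms), or apply L'Hôpital's rule; the quotient → 0.
Adding the constant: 0 + 3 = 3. Limit = 3.

Final answer: 3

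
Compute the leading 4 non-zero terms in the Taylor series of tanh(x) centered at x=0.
-17·x^7/315 + 2·x^5/15 - x^3/3 + x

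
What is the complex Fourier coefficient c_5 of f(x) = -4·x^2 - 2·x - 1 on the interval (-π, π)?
Compute the real Fourier coefficients first: a_5 = 16/25, b_5 = -4/5.
Then c_5 = (a_5 − i·b_5)/2 = 8/25 + 2·i/5.

Final answer: 8/25 + 2·i/5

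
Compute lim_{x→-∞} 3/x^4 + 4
Evaluate the dominant behaviour as x → -∞; each term tends to a finite value or vanishes.
Limit = 4.

Final answer: 4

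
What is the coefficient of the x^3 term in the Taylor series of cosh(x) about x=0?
Expand to order 3: cosh(x) = x^2/2 + 1 + O(x^4).
The coefficient of x^3 is 0.

Final answer: 0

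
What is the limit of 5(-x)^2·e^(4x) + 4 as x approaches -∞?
The product is a 0·∞ indeterminate form at x → -∞.
Rewrite the product as 5(-x)^2 / e^(-4x) (an ∞/∞ form) and apply L'Hôpital, or use the standard hierarchy e^(4|x|) ≫ |(-x)^2| as x → -∞.
The indeterminate product → 0, so the limit = 4.

Final answer: 4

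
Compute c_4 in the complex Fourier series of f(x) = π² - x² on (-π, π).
Compute the real Fourier coefficients first: a_4 = -1/4, b_4 = 0.
Then c_4 = (a_4 − i·b_4)/2 = -1/8.

Final answer: -1/8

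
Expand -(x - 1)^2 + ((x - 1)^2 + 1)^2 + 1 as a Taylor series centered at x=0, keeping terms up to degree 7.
x^4 - 4·x^3 + 7·x^2 - 6·x + 4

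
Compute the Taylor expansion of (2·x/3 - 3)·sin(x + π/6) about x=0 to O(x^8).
x^7·(-1/2160 + √(3)/3360) + x^6·(1/480 + √(3)/360) + x^5·(1/72 - √(3)/80) + x^4·(-√(3)/18 - 1/16) + x^3·(-1/6 + √(3)/4) + x^2·(√(3)/3 + 3/4) + x·(1/3 - 3·√(3)/2) - 3/2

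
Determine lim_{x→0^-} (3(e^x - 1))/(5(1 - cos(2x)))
Both numerator and denominator → 0 as x → 0^-; this is a 0/0 indeterminate form.
Expand each to leading order near x = 0: numerator ~ 3·x, denominator ~ 10·x^2.
The limit of the ratio is -∞.

Final answer: -∞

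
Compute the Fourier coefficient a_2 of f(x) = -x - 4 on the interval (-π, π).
a_2 = (1/π) ∫_{-π}^{π} f(x)·cos(2x) dx.
Evaluate the integral (use parity and integration by parts as needed): a_2 = 0.

Final answer: 0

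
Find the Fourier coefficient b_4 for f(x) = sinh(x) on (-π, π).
b_4 = (1/π) ∫_{-π}^{π} f(x)·sin(4x) dx.
Evaluate the integral (use parity and integration by parts as needed): b_4 = -8·sinh(π)/(17·π).

Final answer: -8·sinh(π)/(17·π)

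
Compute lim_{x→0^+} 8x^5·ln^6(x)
This is a 0·∞ indeterminate form at x → 0⁺.
Rewrite the product as 8·ln^6(x) / x^(-5) and apply L'Hôpital, or use the standard hierarchy x^(-5) ≫ |ln x|^6 as x → 0⁺.
The indeterminate product → 0, so the limit = 0.

Final answer: 0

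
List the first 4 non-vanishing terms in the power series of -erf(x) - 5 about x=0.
-x^5/(5·√(π)) + 2·x^3/(3·√(π)) - 2·x/√(π) - 5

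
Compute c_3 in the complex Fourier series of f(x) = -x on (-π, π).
Compute the real Fourier coefficients first: a_3 = 0, b_3 = -2/3.
Then c_3 = (a_3 − i·b_3)/2 = i/3.

Final answer: i/3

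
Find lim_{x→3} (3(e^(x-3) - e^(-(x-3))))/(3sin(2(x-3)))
Both numerator and denominator → 0 as x → 3; this is a 0/0 indeterminate form.
Expand each to leading order near x = 3: numerator ~ 6·(x - 3), denominator ~ 6·(x - 3).
The limit of the ratio is 1.

Final answer: 1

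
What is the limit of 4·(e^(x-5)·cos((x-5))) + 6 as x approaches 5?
Direct substitution at x = 5 gives 10.

Final answer: 10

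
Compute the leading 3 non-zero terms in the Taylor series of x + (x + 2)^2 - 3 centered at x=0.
x^2 + 5·x + 1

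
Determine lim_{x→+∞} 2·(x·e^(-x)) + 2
Evaluate the dominant behaviour as x → +∞; each term tends to a finite value or vanishes.
Limit = 2.

Final answer: 2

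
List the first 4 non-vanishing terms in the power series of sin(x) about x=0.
-x^7/5040 + x^5/120 - x^3/6 + x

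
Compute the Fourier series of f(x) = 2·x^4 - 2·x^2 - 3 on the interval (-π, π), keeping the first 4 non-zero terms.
(104 - 16·π^2)·cos(x) + (-8 + 4·π^2)·cos(2·x) + (56/27 - 16·π^2/9)·cos(3·x) - 2·π^2/3 - 3 + 2·π^4/5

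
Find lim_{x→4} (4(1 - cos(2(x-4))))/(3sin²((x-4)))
Both numerator and denominator → 0 as x → 4; this is a 0/0 indeterminate form.
Expand each to leading order near x = 4: numerator ~ 8·(x - 4)^2, denominator ~ 3·(x - 4)^2.
The limit of the ratio is 8/3.

Final answer: 8/3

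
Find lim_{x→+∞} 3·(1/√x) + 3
Evaluate the dominant behaviour as x → +∞; each term tends to a finite value or vanishes.
Limit = 3.

Final answer: 3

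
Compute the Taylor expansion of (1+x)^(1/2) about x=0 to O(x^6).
7·x^5/256 - 5·x^4/128 + x^3/16 - x^2/8 + x/2 + 1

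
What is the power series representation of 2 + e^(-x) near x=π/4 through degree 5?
(1 + 2·e^(π/4))·e^(-π/4) - e^(-π/4)·(x - π/4) + e^(-π/4)·(x - π/4)^2/2 - e^(-π/4)·(x - π/4)^3/6 + e^(-π/4)·(x - π/4)^4/24 - e^(-π/4)·(x - π/4)^5/120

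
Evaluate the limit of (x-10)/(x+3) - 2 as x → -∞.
Evaluate the dominant behaviour as x → -∞; each term tends to a finite value or vanishes.
Limit = -1.

Final answer: -1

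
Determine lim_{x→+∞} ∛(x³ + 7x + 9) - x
This is an ∞ − ∞ indeterminate form.
Multiply by (A² + AB + B²)/(A² + AB + B²) where A = ∛(x³+7x + 9), B = x to use A³ − B³ = (A−B)(A²+AB+B²); the x³ terms cancel, leaving (7x + 9)/(A²+AB+B²) with denominator ~ 3x², so the limit is 0.
Limit = 0.

Final answer: 0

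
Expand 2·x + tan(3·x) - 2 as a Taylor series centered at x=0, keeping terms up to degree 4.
9·x^3 + 5·x - 2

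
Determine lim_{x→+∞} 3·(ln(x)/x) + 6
Evaluate the dominant behaviour as x → +∞; each term tends to a finite value or vanishes.
Limit = 6.

Final answer: 6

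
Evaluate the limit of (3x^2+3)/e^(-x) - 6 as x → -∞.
The quotient is an ∞/∞ indeterminate form as x → -∞.
Compare growth rates of the dominant terms (exponentials ≫ polynomials ≫ logarithms), or apply L'Hôpital's rule; the quotient → 0.
Adding the constant: 0 - 6 = -6. Limit = -6.

Final answer: -6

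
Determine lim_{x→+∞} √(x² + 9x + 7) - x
This is an ∞ − ∞ indeterminate form.
Multiply and divide by the conjugate √(x²+9x + 7) + x; the x² terms cancel, leaving (9x + 7)/(√(x²+9x + 7)+x) → 9/2.
Limit = 9/2.

Final answer: 9/2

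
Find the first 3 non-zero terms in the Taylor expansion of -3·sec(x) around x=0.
-5·x^4/8 - 3·x^2/2 - 3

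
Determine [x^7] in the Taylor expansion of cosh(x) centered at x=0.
Expand to order 7: cosh(x) = x^6/720 + x^4/24 + x^2/2 + 1 + O(x^8).
The coefficient of x^7 is 0.

Final answer: 0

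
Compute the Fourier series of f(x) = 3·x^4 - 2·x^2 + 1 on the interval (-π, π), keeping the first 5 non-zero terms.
(152 - 24·π^2)·cos(x) + (-11 + 6·π^2)·cos(2·x) + (8/3 - 8·π^2/3)·cos(3·x) + (-17/16 + 3·π^2/2)·cos(4·x) - 2·π^2/3 + 1 + 3·π^4/5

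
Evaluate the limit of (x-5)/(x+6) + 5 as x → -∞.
Evaluate the dominant behaviour as x → -∞; each term tends to a finite value or vanishes.
Limit = 6.

Final answer: 6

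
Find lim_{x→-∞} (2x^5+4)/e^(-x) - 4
The quotient is an ∞/∞ indeterminate form as x → -∞.
Compare growth rates of the dominant terms (exponentials ≫ polynomials ≫ logarithms), or apply L'Hôpital's rule; the quotient → 0.
Adding the constant: 0 - 4 = -4. Limit = -4.

Final answer: -4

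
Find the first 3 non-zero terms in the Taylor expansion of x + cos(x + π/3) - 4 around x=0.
-x^2/4 + x·(1 - √(3)/2) - 7/2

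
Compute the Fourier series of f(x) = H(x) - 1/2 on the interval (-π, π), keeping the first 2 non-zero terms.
2·sin(x)/π + 2·sin(3·x)/(3·π)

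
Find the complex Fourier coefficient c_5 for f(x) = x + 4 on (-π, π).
Compute the real Fourier coefficients first: a_5 = 0, b_5 = 2/5.
Then c_5 = (a_5 − i·b_5)/2 = -i/5.

Final answer: -i/5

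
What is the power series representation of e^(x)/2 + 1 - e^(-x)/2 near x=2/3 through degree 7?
(-1 + e^(4/3) + 2·e^(2/3))·e^(-2/3)/2 + (1 + e^(4/3))·e^(-2/3)·(x - 2/3)/2 + (-1 + e^(4/3))·e^(-2/3)·(x - 2/3)^2/4 + (1 + e^(4/3))·e^(-2/3)·(x - 2/3)^3/12 + (-1 + e^(4/3))·e^(-2/3)·(x - 2/3)^4/48 + (1 + e^(4/3))·e^(-2/3)·(x - 2/3)^5/240 + (-1 + e^(4/3))·e^(-2/3)·(x - 2/3)^6/1440 + (1 + e^(4/3))·e^(-2/3)·(x - 2/3)^7/10080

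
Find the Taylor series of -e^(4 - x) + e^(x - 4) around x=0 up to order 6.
x^6·(-e^(4)/720 + e^(-4)/720) + x^5·(e^(-4)/120 + e^(4)/120) + x^4·(-e^(4)/24 + e^(-4)/24) + x^3·(e^(-4)/6 + e^(4)/6) + x^2·(-e^(4)/2 + e^(-4)/2) + x·(e^(-4) + e^(4)) - e^(4) + e^(-4)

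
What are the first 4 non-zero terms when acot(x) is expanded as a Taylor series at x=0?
-x^5/5 + x^3/3 - x + π/2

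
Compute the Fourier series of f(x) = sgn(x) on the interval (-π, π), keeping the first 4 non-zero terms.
4·sin(x)/π + 4·sin(3·x)/(3·π) + 4·sin(5·x)/(5·π) + 4·sin(7·x)/(7·π)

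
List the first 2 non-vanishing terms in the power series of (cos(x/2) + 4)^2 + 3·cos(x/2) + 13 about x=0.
41 - 13·x^2/8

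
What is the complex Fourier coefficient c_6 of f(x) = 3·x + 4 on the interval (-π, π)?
Compute the real Fourier coefficients first: a_6 = 0, b_6 = -1.
Then c_6 = (a_6 − i·b_6)/2 = i/2.

Final answer: i/2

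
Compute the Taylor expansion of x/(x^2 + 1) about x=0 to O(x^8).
-x^7 + x^5 - x^3 + x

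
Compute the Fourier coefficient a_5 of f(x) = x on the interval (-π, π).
a_5 = (1/π) ∫_{-π}^{π} f(x)·cos(5x) dx.
Evaluate the integral (use parity and integration by parts as needed): a_5 = 0.

Final answer: 0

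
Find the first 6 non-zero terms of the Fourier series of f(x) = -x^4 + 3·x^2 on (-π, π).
(-60 + 8·π^2)·cos(x) + (6 - 2·π^2)·cos(2·x) + (-52/27 + 8·π^2/9)·cos(3·x) + (15/16 - π^2/2)·cos(4·x) + (-348/625 + 8·π^2/25)·cos(5·x) - π^4/5 + π^2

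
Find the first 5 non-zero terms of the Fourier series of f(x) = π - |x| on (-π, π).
4·cos(x)/π + 4·cos(3·x)/(9·π) + 4·cos(5·x)/(25·π) + 4·cos(7·x)/(49·π) + π/2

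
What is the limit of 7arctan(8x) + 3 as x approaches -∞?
Evaluate the dominant behaviour as x → -∞; each term tends to a finite value or vanishes.
Limit = 3 - 7·π/2.

Final answer: 3 - 7·π/2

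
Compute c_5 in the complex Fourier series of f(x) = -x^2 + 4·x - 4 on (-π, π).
Compute the real Fourier coefficients first: a_5 = 4/25, b_5 = 8/5.
Then c_5 = (a_5 − i·b_5)/2 = 2/25 - 4·i/5.

Final answer: 2/25 - 4·i/5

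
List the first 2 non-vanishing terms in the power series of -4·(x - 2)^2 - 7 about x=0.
16·x - 23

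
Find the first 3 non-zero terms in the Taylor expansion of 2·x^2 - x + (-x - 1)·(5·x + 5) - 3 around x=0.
-3·x^2 - 11·x - 8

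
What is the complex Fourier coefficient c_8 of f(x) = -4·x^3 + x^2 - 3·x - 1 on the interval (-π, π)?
Compute the real Fourier coefficients first: a_8 = 1/16, b_8 = 21/32 + π^2.
Then c_8 = (a_8 − i·b_8)/2 = 1/32 - i·π^2/2 - 21·i/64.

Final answer: 1/32 - i·π^2/2 - 21·i/64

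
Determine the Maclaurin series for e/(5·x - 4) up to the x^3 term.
-125·e·x^3/256 - 25·e·x^2/64 - 5·e·x/16 - e/4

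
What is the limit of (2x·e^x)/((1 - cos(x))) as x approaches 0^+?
Both numerator and denominator → 0 as x → 0^+; this is a 0/0 indeterminate form.
Expand each to leading order near x = 0: numerator ~ 2·x, denominator ~ x^2/2.
The limit of the ratio is ∞.

Final answer: ∞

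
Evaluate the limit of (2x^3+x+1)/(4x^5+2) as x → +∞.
This is an ∞/∞ indeterminate form as x → +∞.
Divide numerator and denominator by x^5 and let the lower-order terms vanish; the numerator's degree 3 is below the denominator's degree 5, so the quotient → 0.
Limit = 0.

Final answer: 0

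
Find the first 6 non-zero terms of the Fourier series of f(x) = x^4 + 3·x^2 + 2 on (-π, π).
(36 - 8·π^2)·cos(x) + 2·π^2·cos(2·x) + (-8·π^2/9 - 20/27)·cos(3·x) + (9/16 + π^2/2)·cos(4·x) + (-8·π^2/25 - 252/625)·cos(5·x) + 2 + π^2 + π^4/5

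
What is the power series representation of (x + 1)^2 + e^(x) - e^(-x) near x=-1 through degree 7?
(1 - e^(2))·e^(-1) + (1 + e^(2))·e^(-1)·(x + 1) + (-e^(2) + 1 + 2·e)·e^(-1)·(x + 1)^2/2 + (1 + e^(2))·e^(-1)·(x + 1)^3/6 + (1 - e^(2))·e^(-1)·(x + 1)^4/24 + (1 + e^(2))·e^(-1)·(x + 1)^5/120 + (1 - e^(2))·e^(-1)·(x + 1)^6/720 + (1 + e^(2))·e^(-1)·(x + 1)^7/5040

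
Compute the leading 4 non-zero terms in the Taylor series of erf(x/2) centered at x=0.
-x^7/(2688·√(π)) + x^5/(160·√(π)) - x^3/(12·√(π)) + x/√(π)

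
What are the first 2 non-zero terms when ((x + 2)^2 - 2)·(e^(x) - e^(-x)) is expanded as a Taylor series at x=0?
8·x^2 + 4·x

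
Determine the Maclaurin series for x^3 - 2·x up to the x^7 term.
x^3 - 2·x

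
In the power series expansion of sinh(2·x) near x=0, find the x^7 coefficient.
Expand to order 7: sinh(2·x) = 8·x^7/315 + 4·x^5/15 + 4·x^3/3 + 2·x + O(x^8).
The coefficient of x^7 is 8/315.

Final answer: 8/315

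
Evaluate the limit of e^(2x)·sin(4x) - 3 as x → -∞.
Evaluate the dominant behaviour as x → -∞; each term tends to a finite value or vanishes.
Limit = -3.

Final answer: -3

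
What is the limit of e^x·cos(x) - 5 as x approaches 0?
Direct substitution at x = 0 gives -4.

Final answer: -4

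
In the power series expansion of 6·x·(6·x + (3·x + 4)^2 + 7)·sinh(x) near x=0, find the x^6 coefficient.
Expand to order 6: 6·x·(6·x + (3·x + 4)^2 + 7)·sinh(x) = 203·x^6/20 + 30·x^5 + 77·x^4 + 180·x^3 + 138·x^2 + O(x^7).
The coefficient of x^6 is 203/20.

Final answer: 203/20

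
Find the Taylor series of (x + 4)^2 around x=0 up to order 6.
x^2 + 8·x + 16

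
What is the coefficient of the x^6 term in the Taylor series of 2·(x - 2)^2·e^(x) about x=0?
Expand to order 6: 2·(x - 2)^2·e^(x) = x^6/36 + x^5/15 - 2·x^3/3 - 2·x^2 + 8 + O(x^7).
The coefficient of x^6 is 1/36.

Final answer: 1/36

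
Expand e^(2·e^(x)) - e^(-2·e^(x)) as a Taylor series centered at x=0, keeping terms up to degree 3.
x^3·(-e^(-2)/3 + 11·e^(2)/3) + x^2·(-e^(-2) + 3·e^(2)) + x·(2·e^(-2) + 2·e^(2)) - e^(-2) + e^(2)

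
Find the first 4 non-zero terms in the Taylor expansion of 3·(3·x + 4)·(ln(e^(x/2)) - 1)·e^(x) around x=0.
x^3 - 9·x^2/2 - 15·x - 12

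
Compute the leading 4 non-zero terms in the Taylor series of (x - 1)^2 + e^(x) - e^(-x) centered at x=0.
x^5/60 + x^3/3 + x^2 + 1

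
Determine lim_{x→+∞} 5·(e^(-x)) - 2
Evaluate the dominant behaviour as x → +∞; each term tends to a finite value or vanishes.
Limit = -2.

Final answer: -2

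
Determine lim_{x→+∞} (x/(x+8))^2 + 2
As x → +∞: x/(x+8) = 1/(1 + 8/x) → 1, and the 2nd power of a limit-1 base also → 1; with the additive constant, 1 + 2 = 3.
Limit = 3.

Final answer: 3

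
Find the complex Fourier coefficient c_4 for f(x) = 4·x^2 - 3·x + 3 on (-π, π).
Compute the real Fourier coefficients first: a_4 = 1, b_4 = 3/2.
Then c_4 = (a_4 − i·b_4)/2 = 1/2 - 3·i/4.

Final answer: 1/2 - 3·i/4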